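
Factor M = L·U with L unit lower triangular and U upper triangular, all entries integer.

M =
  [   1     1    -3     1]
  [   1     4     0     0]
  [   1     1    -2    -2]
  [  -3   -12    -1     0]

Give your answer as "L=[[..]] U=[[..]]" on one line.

L=[[1,0,0,0],[1,1,0,0],[1,0,1,0],[-3,-3,-1,1]] U=[[1,1,-3,1],[0,3,3,-1],[0,0,1,-3],[0,0,0,-3]]

  row1 -= 1·row0 → [0,3,3,-1]
  row2 -= 1·row0 → [0,0,1,-3]
  row3 -= -3·row0 → [0,-9,-10,3]
  row2 -= 0·row1 → [0,0,1,-3]
  row3 -= -3·row1 → [0,0,-1,0]
  row3 -= -1·row2 → [0,0,0,-3]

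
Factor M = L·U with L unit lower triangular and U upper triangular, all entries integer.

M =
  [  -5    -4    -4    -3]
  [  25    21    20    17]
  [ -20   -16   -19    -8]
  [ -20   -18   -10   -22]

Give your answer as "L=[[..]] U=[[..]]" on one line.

L=[[1,0,0,0],[-5,1,0,0],[4,0,1,0],[4,-2,-2,1]] U=[[-5,-4,-4,-3],[0,1,0,2],[0,0,-3,4],[0,0,0,2]]

  row1 -= -5·row0 → [0,1,0,2]
  row2 -= 4·row0 → [0,0,-3,4]
  row3 -= 4·row0 → [0,-2,6,-10]
  row2 -= 0·row1 → [0,0,-3,4]
  row3 -= -2·row1 → [0,0,6,-6]
  row3 -= -2·row2 → [0,0,0,2]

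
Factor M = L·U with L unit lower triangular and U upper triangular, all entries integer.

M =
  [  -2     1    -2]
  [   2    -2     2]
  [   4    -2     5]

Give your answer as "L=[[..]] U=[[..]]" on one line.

L=[[1,0,0],[-1,1,0],[-2,0,1]] U=[[-2,1,-2],[0,-1,0],[0,0,1]]

  R1 -= -1·R0 → [0,-1,0]
  R2 -= -2·R0 → [0,0,1]
  R2 -= 0·R1 → [0,0,1]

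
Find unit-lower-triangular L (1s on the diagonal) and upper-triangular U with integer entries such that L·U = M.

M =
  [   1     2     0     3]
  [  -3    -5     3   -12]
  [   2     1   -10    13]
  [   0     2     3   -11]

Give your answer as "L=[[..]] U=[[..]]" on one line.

  row1 -= -3·row0 → [0,1,3,-3]
  row2 -= 2·row0 → [0,-3,-10,7]
  row3 -= 0·row0 → [0,2,3,-11]
  row2 -= -3·row1 → [0,0,-1,-2]
  row3 -= 2·row1 → [0,0,-3,-5]
  row3 -= 3·row2 → [0,0,0,1]

L=[[1,0,0,0],[-3,1,0,0],[2,-3,1,0],[0,2,3,1]] U=[[1,2,0,3],[0,1,3,-3],[0,0,-1,-2],[0,0,0,1]]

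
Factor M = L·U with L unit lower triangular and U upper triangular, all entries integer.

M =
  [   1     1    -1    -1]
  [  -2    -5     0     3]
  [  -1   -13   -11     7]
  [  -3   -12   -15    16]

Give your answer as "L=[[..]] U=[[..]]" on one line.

  row1 -= -2·row0 → [0,-3,-2,1]
  row2 -= -1·row0 → [0,-12,-12,6]
  row3 -= -3·row0 → [0,-9,-18,13]
  row2 -= 4·row1 → [0,0,-4,2]
  row3 -= 3·row1 → [0,0,-12,10]
  row3 -= 3·row2 → [0,0,0,4]

L=[[1,0,0,0],[-2,1,0,0],[-1,4,1,0],[-3,3,3,1]] U=[[1,1,-1,-1],[0,-3,-2,1],[0,0,-4,2],[0,0,0,4]]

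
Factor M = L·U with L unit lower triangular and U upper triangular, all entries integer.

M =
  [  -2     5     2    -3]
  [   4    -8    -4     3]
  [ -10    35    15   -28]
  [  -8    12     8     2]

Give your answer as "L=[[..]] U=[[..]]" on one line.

  row1 -= -2·row0 → [0,2,0,-3]
  row2 -= 5·row0 → [0,10,5,-13]
  row3 -= 4·row0 → [0,-8,0,14]
  row2 -= 5·row1 → [0,0,5,2]
  row3 -= -4·row1 → [0,0,0,2]
  row3 -= 0·row2 → [0,0,0,2]

L=[[1,0,0,0],[-2,1,0,0],[5,5,1,0],[4,-4,0,1]] U=[[-2,5,2,-3],[0,2,0,-3],[0,0,5,2],[0,0,0,2]]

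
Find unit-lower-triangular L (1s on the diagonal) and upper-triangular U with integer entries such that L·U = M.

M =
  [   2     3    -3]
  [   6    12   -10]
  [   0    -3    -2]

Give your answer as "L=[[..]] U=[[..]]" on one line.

  row1 -= 3·row0 → [0,3,-1]
  row2 -= 0·row0 → [0,-3,-2]
  row2 -= -1·row1 → [0,0,-3]

L=[[1,0,0],[3,1,0],[0,-1,1]] U=[[2,3,-3],[0,3,-1],[0,0,-3]]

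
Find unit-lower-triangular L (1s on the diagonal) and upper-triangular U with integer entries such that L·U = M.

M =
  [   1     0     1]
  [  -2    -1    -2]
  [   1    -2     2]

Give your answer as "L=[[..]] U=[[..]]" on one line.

L=[[1,0,0],[-2,1,0],[1,2,1]] U=[[1,0,1],[0,-1,0],[0,0,1]]

  R1 -= -2·R0 → [0,-1,0]
  R2 -= 1·R0 → [0,-2,1]
  R2 -= 2·R1 → [0,0,1]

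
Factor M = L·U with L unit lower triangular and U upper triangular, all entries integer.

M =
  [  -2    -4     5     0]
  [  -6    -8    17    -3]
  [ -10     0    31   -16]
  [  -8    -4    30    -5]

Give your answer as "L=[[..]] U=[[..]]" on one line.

L=[[1,0,0,0],[3,1,0,0],[5,5,1,0],[4,3,-1,1]] U=[[-2,-4,5,0],[0,4,2,-3],[0,0,-4,-1],[0,0,0,3]]

  r1 -= 3·r0 → [0,4,2,-3]
  r2 -= 5·r0 → [0,20,6,-16]
  r3 -= 4·r0 → [0,12,10,-5]
  r2 -= 5·r1 → [0,0,-4,-1]
  r3 -= 3·r1 → [0,0,4,4]
  r3 -= -1·r2 → [0,0,0,3]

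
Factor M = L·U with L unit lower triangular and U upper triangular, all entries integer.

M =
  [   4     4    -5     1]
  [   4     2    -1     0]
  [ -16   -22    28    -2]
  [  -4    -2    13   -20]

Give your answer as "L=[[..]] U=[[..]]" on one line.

L=[[1,0,0,0],[1,1,0,0],[-4,3,1,0],[-1,-1,-3,1]] U=[[4,4,-5,1],[0,-2,4,-1],[0,0,-4,5],[0,0,0,-5]]

  r1 -= 1·r0 → [0,-2,4,-1]
  r2 -= -4·r0 → [0,-6,8,2]
  r3 -= -1·r0 → [0,2,8,-19]
  r2 -= 3·r1 → [0,0,-4,5]
  r3 -= -1·r1 → [0,0,12,-20]
  r3 -= -3·r2 → [0,0,0,-5]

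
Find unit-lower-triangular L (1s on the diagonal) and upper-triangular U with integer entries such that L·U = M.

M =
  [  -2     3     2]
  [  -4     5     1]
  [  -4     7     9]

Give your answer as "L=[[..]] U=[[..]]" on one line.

L=[[1,0,0],[2,1,0],[2,-1,1]] U=[[-2,3,2],[0,-1,-3],[0,0,2]]

  R1 -= 2·R0 → [0,-1,-3]
  R2 -= 2·R0 → [0,1,5]
  R2 -= -1·R1 → [0,0,2]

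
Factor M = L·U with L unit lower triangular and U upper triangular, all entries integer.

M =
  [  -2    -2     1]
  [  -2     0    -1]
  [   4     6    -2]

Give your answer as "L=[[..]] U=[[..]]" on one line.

L=[[1,0,0],[1,1,0],[-2,1,1]] U=[[-2,-2,1],[0,2,-2],[0,0,2]]

  r1 -= 1·r0 → [0,2,-2]
  r2 -= -2·r0 → [0,2,0]
  r2 -= 1·r1 → [0,0,2]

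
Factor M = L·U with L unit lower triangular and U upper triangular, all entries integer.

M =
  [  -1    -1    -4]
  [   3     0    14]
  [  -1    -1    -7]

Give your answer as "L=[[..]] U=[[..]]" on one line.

  r1 -= -3·r0 → [0,-3,2]
  r2 -= 1·r0 → [0,0,-3]
  r2 -= 0·r1 → [0,0,-3]

L=[[1,0,0],[-3,1,0],[1,0,1]] U=[[-1,-1,-4],[0,-3,2],[0,0,-3]]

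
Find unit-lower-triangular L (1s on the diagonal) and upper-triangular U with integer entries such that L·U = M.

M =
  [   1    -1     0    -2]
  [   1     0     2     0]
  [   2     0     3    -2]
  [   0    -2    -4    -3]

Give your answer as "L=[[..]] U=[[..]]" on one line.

L=[[1,0,0,0],[1,1,0,0],[2,2,1,0],[0,-2,0,1]] U=[[1,-1,0,-2],[0,1,2,2],[0,0,-1,-2],[0,0,0,1]]

  R1 -= 1·R0 → [0,1,2,2]
  R2 -= 2·R0 → [0,2,3,2]
  R3 -= 0·R0 → [0,-2,-4,-3]
  R2 -= 2·R1 → [0,0,-1,-2]
  R3 -= -2·R1 → [0,0,0,1]
  R3 -= 0·R2 → [0,0,0,1]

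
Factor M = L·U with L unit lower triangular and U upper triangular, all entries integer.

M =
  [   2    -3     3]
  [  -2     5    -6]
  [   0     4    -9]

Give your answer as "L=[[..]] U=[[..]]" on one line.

  row1 -= -1·row0 → [0,2,-3]
  row2 -= 0·row0 → [0,4,-9]
  row2 -= 2·row1 → [0,0,-3]

L=[[1,0,0],[-1,1,0],[0,2,1]] U=[[2,-3,3],[0,2,-3],[0,0,-3]]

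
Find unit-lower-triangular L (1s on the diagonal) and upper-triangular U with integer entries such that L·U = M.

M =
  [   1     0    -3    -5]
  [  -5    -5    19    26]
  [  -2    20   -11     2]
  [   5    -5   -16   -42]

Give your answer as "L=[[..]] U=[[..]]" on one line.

  R1 -= -5·R0 → [0,-5,4,1]
  R2 -= -2·R0 → [0,20,-17,-8]
  R3 -= 5·R0 → [0,-5,-1,-17]
  R2 -= -4·R1 → [0,0,-1,-4]
  R3 -= 1·R1 → [0,0,-5,-18]
  R3 -= 5·R2 → [0,0,0,2]

L=[[1,0,0,0],[-5,1,0,0],[-2,-4,1,0],[5,1,5,1]] U=[[1,0,-3,-5],[0,-5,4,1],[0,0,-1,-4],[0,0,0,2]]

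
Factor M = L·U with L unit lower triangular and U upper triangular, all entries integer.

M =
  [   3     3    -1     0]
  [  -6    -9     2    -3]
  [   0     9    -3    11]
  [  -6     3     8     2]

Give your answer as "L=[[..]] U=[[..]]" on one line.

  r1 -= -2·r0 → [0,-3,0,-3]
  r2 -= 0·r0 → [0,9,-3,11]
  r3 -= -2·r0 → [0,9,6,2]
  r2 -= -3·r1 → [0,0,-3,2]
  r3 -= -3·r1 → [0,0,6,-7]
  r3 -= -2·r2 → [0,0,0,-3]

L=[[1,0,0,0],[-2,1,0,0],[0,-3,1,0],[-2,-3,-2,1]] U=[[3,3,-1,0],[0,-3,0,-3],[0,0,-3,2],[0,0,0,-3]]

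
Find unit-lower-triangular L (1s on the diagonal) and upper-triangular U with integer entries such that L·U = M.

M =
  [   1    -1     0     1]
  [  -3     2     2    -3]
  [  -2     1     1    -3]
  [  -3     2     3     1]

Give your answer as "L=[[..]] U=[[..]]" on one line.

  r1 -= -3·r0 → [0,-1,2,0]
  r2 -= -2·r0 → [0,-1,1,-1]
  r3 -= -3·r0 → [0,-1,3,4]
  r2 -= 1·r1 → [0,0,-1,-1]
  r3 -= 1·r1 → [0,0,1,4]
  r3 -= -1·r2 → [0,0,0,3]

L=[[1,0,0,0],[-3,1,0,0],[-2,1,1,0],[-3,1,-1,1]] U=[[1,-1,0,1],[0,-1,2,0],[0,0,-1,-1],[0,0,0,3]]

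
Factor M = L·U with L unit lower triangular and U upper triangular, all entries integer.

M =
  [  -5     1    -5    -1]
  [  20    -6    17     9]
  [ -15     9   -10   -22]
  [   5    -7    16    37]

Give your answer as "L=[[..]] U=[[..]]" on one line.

  row1 -= -4·row0 → [0,-2,-3,5]
  row2 -= 3·row0 → [0,6,5,-19]
  row3 -= -1·row0 → [0,-6,11,36]
  row2 -= -3·row1 → [0,0,-4,-4]
  row3 -= 3·row1 → [0,0,20,21]
  row3 -= -5·row2 → [0,0,0,1]

L=[[1,0,0,0],[-4,1,0,0],[3,-3,1,0],[-1,3,-5,1]] U=[[-5,1,-5,-1],[0,-2,-3,5],[0,0,-4,-4],[0,0,0,1]]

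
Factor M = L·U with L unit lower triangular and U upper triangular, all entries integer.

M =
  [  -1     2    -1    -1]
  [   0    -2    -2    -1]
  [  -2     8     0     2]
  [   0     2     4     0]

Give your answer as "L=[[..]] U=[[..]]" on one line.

  R1 -= 0·R0 → [0,-2,-2,-1]
  R2 -= 2·R0 → [0,4,2,4]
  R3 -= 0·R0 → [0,2,4,0]
  R2 -= -2·R1 → [0,0,-2,2]
  R3 -= -1·R1 → [0,0,2,-1]
  R3 -= -1·R2 → [0,0,0,1]

L=[[1,0,0,0],[0,1,0,0],[2,-2,1,0],[0,-1,-1,1]] U=[[-1,2,-1,-1],[0,-2,-2,-1],[0,0,-2,2],[0,0,0,1]]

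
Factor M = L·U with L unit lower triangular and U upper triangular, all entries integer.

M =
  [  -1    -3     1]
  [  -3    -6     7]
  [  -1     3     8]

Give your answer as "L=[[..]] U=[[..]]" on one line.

L=[[1,0,0],[3,1,0],[1,2,1]] U=[[-1,-3,1],[0,3,4],[0,0,-1]]

  row1 -= 3·row0 → [0,3,4]
  row2 -= 1·row0 → [0,6,7]
  row2 -= 2·row1 → [0,0,-1]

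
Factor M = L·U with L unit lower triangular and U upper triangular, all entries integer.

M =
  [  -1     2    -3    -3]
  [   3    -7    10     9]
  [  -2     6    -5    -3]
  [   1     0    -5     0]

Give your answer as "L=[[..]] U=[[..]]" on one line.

L=[[1,0,0,0],[-3,1,0,0],[2,-2,1,0],[-1,-2,-2,1]] U=[[-1,2,-3,-3],[0,-1,1,0],[0,0,3,3],[0,0,0,3]]

  R1 -= -3·R0 → [0,-1,1,0]
  R2 -= 2·R0 → [0,2,1,3]
  R3 -= -1·R0 → [0,2,-8,-3]
  R2 -= -2·R1 → [0,0,3,3]
  R3 -= -2·R1 → [0,0,-6,-3]
  R3 -= -2·R2 → [0,0,0,3]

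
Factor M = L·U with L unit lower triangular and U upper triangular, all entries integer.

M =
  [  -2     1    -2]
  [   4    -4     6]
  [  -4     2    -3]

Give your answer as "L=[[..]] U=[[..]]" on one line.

  row1 -= -2·row0 → [0,-2,2]
  row2 -= 2·row0 → [0,0,1]
  row2 -= 0·row1 → [0,0,1]

L=[[1,0,0],[-2,1,0],[2,0,1]] U=[[-2,1,-2],[0,-2,2],[0,0,1]]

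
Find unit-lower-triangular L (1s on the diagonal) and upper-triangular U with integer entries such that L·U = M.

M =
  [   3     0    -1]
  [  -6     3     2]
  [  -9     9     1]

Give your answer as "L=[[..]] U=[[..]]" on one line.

  row1 -= -2·row0 → [0,3,0]
  row2 -= -3·row0 → [0,9,-2]
  row2 -= 3·row1 → [0,0,-2]

L=[[1,0,0],[-2,1,0],[-3,3,1]] U=[[3,0,-1],[0,3,0],[0,0,-2]]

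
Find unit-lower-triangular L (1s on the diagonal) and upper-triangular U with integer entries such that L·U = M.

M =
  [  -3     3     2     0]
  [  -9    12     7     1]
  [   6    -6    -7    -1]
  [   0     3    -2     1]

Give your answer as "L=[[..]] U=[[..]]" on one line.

  r1 -= 3·r0 → [0,3,1,1]
  r2 -= -2·r0 → [0,0,-3,-1]
  r3 -= 0·r0 → [0,3,-2,1]
  r2 -= 0·r1 → [0,0,-3,-1]
  r3 -= 1·r1 → [0,0,-3,0]
  r3 -= 1·r2 → [0,0,0,1]

L=[[1,0,0,0],[3,1,0,0],[-2,0,1,0],[0,1,1,1]] U=[[-3,3,2,0],[0,3,1,1],[0,0,-3,-1],[0,0,0,1]]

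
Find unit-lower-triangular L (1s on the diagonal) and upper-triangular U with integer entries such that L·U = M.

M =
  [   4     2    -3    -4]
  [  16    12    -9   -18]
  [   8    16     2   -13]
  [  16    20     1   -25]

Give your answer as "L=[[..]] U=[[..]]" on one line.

  row1 -= 4·row0 → [0,4,3,-2]
  row2 -= 2·row0 → [0,12,8,-5]
  row3 -= 4·row0 → [0,12,13,-9]
  row2 -= 3·row1 → [0,0,-1,1]
  row3 -= 3·row1 → [0,0,4,-3]
  row3 -= -4·row2 → [0,0,0,1]

L=[[1,0,0,0],[4,1,0,0],[2,3,1,0],[4,3,-4,1]] U=[[4,2,-3,-4],[0,4,3,-2],[0,0,-1,1],[0,0,0,1]]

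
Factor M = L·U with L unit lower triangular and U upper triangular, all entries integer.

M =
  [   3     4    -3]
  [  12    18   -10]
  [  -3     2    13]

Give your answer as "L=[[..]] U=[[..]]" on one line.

L=[[1,0,0],[4,1,0],[-1,3,1]] U=[[3,4,-3],[0,2,2],[0,0,4]]

  row1 -= 4·row0 → [0,2,2]
  row2 -= -1·row0 → [0,6,10]
  row2 -= 3·row1 → [0,0,4]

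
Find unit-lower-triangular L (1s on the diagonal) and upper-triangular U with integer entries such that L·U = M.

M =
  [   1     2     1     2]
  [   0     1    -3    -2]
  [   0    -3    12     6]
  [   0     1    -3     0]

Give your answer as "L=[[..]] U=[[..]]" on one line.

L=[[1,0,0,0],[0,1,0,0],[0,-3,1,0],[0,1,0,1]] U=[[1,2,1,2],[0,1,-3,-2],[0,0,3,0],[0,0,0,2]]

  row1 -= 0·row0 → [0,1,-3,-2]
  row2 -= 0·row0 → [0,-3,12,6]
  row3 -= 0·row0 → [0,1,-3,0]
  row2 -= -3·row1 → [0,0,3,0]
  row3 -= 1·row1 → [0,0,0,2]
  row3 -= 0·row2 → [0,0,0,2]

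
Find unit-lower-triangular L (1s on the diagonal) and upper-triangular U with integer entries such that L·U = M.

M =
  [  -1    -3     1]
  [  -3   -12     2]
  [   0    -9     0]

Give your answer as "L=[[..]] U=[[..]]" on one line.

  R1 -= 3·R0 → [0,-3,-1]
  R2 -= 0·R0 → [0,-9,0]
  R2 -= 3·R1 → [0,0,3]

L=[[1,0,0],[3,1,0],[0,3,1]] U=[[-1,-3,1],[0,-3,-1],[0,0,3]]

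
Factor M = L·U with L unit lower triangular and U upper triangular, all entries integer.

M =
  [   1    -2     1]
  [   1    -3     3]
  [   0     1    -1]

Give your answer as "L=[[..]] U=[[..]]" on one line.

  R1 -= 1·R0 → [0,-1,2]
  R2 -= 0·R0 → [0,1,-1]
  R2 -= -1·R1 → [0,0,1]

L=[[1,0,0],[1,1,0],[0,-1,1]] U=[[1,-2,1],[0,-1,2],[0,0,1]]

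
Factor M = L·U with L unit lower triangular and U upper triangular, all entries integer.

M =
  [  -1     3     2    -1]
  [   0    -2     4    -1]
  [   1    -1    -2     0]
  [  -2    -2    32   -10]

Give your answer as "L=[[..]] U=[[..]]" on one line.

L=[[1,0,0,0],[0,1,0,0],[-1,-1,1,0],[2,4,3,1]] U=[[-1,3,2,-1],[0,-2,4,-1],[0,0,4,-2],[0,0,0,2]]

  row1 -= 0·row0 → [0,-2,4,-1]
  row2 -= -1·row0 → [0,2,0,-1]
  row3 -= 2·row0 → [0,-8,28,-8]
  row2 -= -1·row1 → [0,0,4,-2]
  row3 -= 4·row1 → [0,0,12,-4]
  row3 -= 3·row2 → [0,0,0,2]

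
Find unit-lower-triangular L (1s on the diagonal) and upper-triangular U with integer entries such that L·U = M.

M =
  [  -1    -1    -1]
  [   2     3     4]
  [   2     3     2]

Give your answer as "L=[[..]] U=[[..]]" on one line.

  row1 -= -2·row0 → [0,1,2]
  row2 -= -2·row0 → [0,1,0]
  row2 -= 1·row1 → [0,0,-2]

L=[[1,0,0],[-2,1,0],[-2,1,1]] U=[[-1,-1,-1],[0,1,2],[0,0,-2]]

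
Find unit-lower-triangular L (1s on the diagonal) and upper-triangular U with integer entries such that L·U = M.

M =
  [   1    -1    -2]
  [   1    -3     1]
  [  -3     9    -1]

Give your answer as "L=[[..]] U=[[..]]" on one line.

  row1 -= 1·row0 → [0,-2,3]
  row2 -= -3·row0 → [0,6,-7]
  row2 -= -3·row1 → [0,0,2]

L=[[1,0,0],[1,1,0],[-3,-3,1]] U=[[1,-1,-2],[0,-2,3],[0,0,2]]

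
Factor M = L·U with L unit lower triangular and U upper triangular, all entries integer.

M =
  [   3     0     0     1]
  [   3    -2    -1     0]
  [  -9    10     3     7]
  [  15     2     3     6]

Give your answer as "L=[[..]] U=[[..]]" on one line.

L=[[1,0,0,0],[1,1,0,0],[-3,-5,1,0],[5,-1,-1,1]] U=[[3,0,0,1],[0,-2,-1,-1],[0,0,-2,5],[0,0,0,5]]

  r1 -= 1·r0 → [0,-2,-1,-1]
  r2 -= -3·r0 → [0,10,3,10]
  r3 -= 5·r0 → [0,2,3,1]
  r2 -= -5·r1 → [0,0,-2,5]
  r3 -= -1·r1 → [0,0,2,0]
  r3 -= -1·r2 → [0,0,0,5]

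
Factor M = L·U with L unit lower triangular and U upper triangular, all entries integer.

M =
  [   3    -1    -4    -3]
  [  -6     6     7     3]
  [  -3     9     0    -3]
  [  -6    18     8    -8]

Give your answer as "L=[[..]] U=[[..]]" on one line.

  row1 -= -2·row0 → [0,4,-1,-3]
  row2 -= -1·row0 → [0,8,-4,-6]
  row3 -= -2·row0 → [0,16,0,-14]
  row2 -= 2·row1 → [0,0,-2,0]
  row3 -= 4·row1 → [0,0,4,-2]
  row3 -= -2·row2 → [0,0,0,-2]

L=[[1,0,0,0],[-2,1,0,0],[-1,2,1,0],[-2,4,-2,1]] U=[[3,-1,-4,-3],[0,4,-1,-3],[0,0,-2,0],[0,0,0,-2]]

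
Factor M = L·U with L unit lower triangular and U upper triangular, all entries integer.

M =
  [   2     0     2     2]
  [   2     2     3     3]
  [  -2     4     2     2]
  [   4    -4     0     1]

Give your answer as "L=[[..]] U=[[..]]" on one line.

L=[[1,0,0,0],[1,1,0,0],[-1,2,1,0],[2,-2,-1,1]] U=[[2,0,2,2],[0,2,1,1],[0,0,2,2],[0,0,0,1]]

  R1 -= 1·R0 → [0,2,1,1]
  R2 -= -1·R0 → [0,4,4,4]
  R3 -= 2·R0 → [0,-4,-4,-3]
  R2 -= 2·R1 → [0,0,2,2]
  R3 -= -2·R1 → [0,0,-2,-1]
  R3 -= -1·R2 → [0,0,0,1]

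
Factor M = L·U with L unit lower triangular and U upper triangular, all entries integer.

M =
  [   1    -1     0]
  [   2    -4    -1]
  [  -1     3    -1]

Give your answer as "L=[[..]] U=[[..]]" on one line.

L=[[1,0,0],[2,1,0],[-1,-1,1]] U=[[1,-1,0],[0,-2,-1],[0,0,-2]]

  row1 -= 2·row0 → [0,-2,-1]
  row2 -= -1·row0 → [0,2,-1]
  row2 -= -1·row1 → [0,0,-2]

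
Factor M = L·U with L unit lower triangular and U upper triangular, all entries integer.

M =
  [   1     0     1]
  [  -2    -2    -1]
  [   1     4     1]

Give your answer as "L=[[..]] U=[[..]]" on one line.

L=[[1,0,0],[-2,1,0],[1,-2,1]] U=[[1,0,1],[0,-2,1],[0,0,2]]

  R1 -= -2·R0 → [0,-2,1]
  R2 -= 1·R0 → [0,4,0]
  R2 -= -2·R1 → [0,0,2]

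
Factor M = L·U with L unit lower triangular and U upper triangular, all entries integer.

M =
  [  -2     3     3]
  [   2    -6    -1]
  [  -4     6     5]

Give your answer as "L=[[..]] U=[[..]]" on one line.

L=[[1,0,0],[-1,1,0],[2,0,1]] U=[[-2,3,3],[0,-3,2],[0,0,-1]]

  row1 -= -1·row0 → [0,-3,2]
  row2 -= 2·row0 → [0,0,-1]
  row2 -= 0·row1 → [0,0,-1]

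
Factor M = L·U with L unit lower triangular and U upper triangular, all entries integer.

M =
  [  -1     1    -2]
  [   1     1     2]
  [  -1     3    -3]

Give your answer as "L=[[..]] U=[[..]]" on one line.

  row1 -= -1·row0 → [0,2,0]
  row2 -= 1·row0 → [0,2,-1]
  row2 -= 1·row1 → [0,0,-1]

L=[[1,0,0],[-1,1,0],[1,1,1]] U=[[-1,1,-2],[0,2,0],[0,0,-1]]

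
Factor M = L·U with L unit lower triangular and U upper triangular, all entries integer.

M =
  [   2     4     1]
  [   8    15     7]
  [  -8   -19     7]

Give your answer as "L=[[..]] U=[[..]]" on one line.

  r1 -= 4·r0 → [0,-1,3]
  r2 -= -4·r0 → [0,-3,11]
  r2 -= 3·r1 → [0,0,2]

L=[[1,0,0],[4,1,0],[-4,3,1]] U=[[2,4,1],[0,-1,3],[0,0,2]]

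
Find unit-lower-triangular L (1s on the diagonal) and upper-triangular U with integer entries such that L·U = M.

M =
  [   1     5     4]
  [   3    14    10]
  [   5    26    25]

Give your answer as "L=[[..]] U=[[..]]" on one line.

  R1 -= 3·R0 → [0,-1,-2]
  R2 -= 5·R0 → [0,1,5]
  R2 -= -1·R1 → [0,0,3]

L=[[1,0,0],[3,1,0],[5,-1,1]] U=[[1,5,4],[0,-1,-2],[0,0,3]]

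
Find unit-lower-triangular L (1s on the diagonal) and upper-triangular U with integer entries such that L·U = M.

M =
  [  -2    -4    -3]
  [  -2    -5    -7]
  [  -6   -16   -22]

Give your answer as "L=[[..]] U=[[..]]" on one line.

L=[[1,0,0],[1,1,0],[3,4,1]] U=[[-2,-4,-3],[0,-1,-4],[0,0,3]]

  R1 -= 1·R0 → [0,-1,-4]
  R2 -= 3·R0 → [0,-4,-13]
  R2 -= 4·R1 → [0,0,3]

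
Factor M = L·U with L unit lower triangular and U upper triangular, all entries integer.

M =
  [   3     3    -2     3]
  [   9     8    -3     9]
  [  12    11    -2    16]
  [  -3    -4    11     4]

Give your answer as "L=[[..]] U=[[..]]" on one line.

L=[[1,0,0,0],[3,1,0,0],[4,1,1,0],[-1,1,2,1]] U=[[3,3,-2,3],[0,-1,3,0],[0,0,3,4],[0,0,0,-1]]

  R1 -= 3·R0 → [0,-1,3,0]
  R2 -= 4·R0 → [0,-1,6,4]
  R3 -= -1·R0 → [0,-1,9,7]
  R2 -= 1·R1 → [0,0,3,4]
  R3 -= 1·R1 → [0,0,6,7]
  R3 -= 2·R2 → [0,0,0,-1]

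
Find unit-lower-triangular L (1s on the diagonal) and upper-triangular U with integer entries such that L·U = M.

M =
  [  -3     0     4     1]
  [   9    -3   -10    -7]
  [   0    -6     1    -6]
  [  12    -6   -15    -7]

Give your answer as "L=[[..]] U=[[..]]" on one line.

  r1 -= -3·r0 → [0,-3,2,-4]
  r2 -= 0·r0 → [0,-6,1,-6]
  r3 -= -4·r0 → [0,-6,1,-3]
  r2 -= 2·r1 → [0,0,-3,2]
  r3 -= 2·r1 → [0,0,-3,5]
  r3 -= 1·r2 → [0,0,0,3]

L=[[1,0,0,0],[-3,1,0,0],[0,2,1,0],[-4,2,1,1]] U=[[-3,0,4,1],[0,-3,2,-4],[0,0,-3,2],[0,0,0,3]]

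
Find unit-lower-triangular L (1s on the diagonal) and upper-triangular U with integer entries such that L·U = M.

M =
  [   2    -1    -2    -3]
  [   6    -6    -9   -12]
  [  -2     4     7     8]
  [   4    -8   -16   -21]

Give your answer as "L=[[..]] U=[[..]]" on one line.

  row1 -= 3·row0 → [0,-3,-3,-3]
  row2 -= -1·row0 → [0,3,5,5]
  row3 -= 2·row0 → [0,-6,-12,-15]
  row2 -= -1·row1 → [0,0,2,2]
  row3 -= 2·row1 → [0,0,-6,-9]
  row3 -= -3·row2 → [0,0,0,-3]

L=[[1,0,0,0],[3,1,0,0],[-1,-1,1,0],[2,2,-3,1]] U=[[2,-1,-2,-3],[0,-3,-3,-3],[0,0,2,2],[0,0,0,-3]]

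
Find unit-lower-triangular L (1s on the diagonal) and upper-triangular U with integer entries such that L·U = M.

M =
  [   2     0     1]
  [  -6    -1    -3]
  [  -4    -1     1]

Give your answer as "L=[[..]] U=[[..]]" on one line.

L=[[1,0,0],[-3,1,0],[-2,1,1]] U=[[2,0,1],[0,-1,0],[0,0,3]]

  R1 -= -3·R0 → [0,-1,0]
  R2 -= -2·R0 → [0,-1,3]
  R2 -= 1·R1 → [0,0,3]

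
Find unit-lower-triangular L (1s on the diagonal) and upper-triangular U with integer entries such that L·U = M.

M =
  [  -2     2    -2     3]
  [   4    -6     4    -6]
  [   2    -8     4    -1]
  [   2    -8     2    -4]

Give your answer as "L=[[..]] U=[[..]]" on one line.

L=[[1,0,0,0],[-2,1,0,0],[-1,3,1,0],[-1,3,0,1]] U=[[-2,2,-2,3],[0,-2,0,0],[0,0,2,2],[0,0,0,-1]]

  row1 -= -2·row0 → [0,-2,0,0]
  row2 -= -1·row0 → [0,-6,2,2]
  row3 -= -1·row0 → [0,-6,0,-1]
  row2 -= 3·row1 → [0,0,2,2]
  row3 -= 3·row1 → [0,0,0,-1]
  row3 -= 0·row2 → [0,0,0,-1]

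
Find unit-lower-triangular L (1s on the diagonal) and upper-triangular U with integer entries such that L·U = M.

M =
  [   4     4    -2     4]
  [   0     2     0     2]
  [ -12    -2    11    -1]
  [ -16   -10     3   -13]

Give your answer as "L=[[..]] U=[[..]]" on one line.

L=[[1,0,0,0],[0,1,0,0],[-3,5,1,0],[-4,3,-1,1]] U=[[4,4,-2,4],[0,2,0,2],[0,0,5,1],[0,0,0,-2]]

  r1 -= 0·r0 → [0,2,0,2]
  r2 -= -3·r0 → [0,10,5,11]
  r3 -= -4·r0 → [0,6,-5,3]
  r2 -= 5·r1 → [0,0,5,1]
  r3 -= 3·r1 → [0,0,-5,-3]
  r3 -= -1·r2 → [0,0,0,-2]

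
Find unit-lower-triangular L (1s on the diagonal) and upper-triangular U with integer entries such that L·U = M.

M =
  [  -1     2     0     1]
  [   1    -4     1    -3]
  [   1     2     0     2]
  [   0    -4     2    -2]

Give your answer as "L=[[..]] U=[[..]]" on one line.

  r1 -= -1·r0 → [0,-2,1,-2]
  r2 -= -1·r0 → [0,4,0,3]
  r3 -= 0·r0 → [0,-4,2,-2]
  r2 -= -2·r1 → [0,0,2,-1]
  r3 -= 2·r1 → [0,0,0,2]
  r3 -= 0·r2 → [0,0,0,2]

L=[[1,0,0,0],[-1,1,0,0],[-1,-2,1,0],[0,2,0,1]] U=[[-1,2,0,1],[0,-2,1,-2],[0,0,2,-1],[0,0,0,2]]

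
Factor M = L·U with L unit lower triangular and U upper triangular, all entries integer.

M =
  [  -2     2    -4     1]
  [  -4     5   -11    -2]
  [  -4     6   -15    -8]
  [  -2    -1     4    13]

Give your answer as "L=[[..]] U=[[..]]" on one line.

  R1 -= 2·R0 → [0,1,-3,-4]
  R2 -= 2·R0 → [0,2,-7,-10]
  R3 -= 1·R0 → [0,-3,8,12]
  R2 -= 2·R1 → [0,0,-1,-2]
  R3 -= -3·R1 → [0,0,-1,0]
  R3 -= 1·R2 → [0,0,0,2]

L=[[1,0,0,0],[2,1,0,0],[2,2,1,0],[1,-3,1,1]] U=[[-2,2,-4,1],[0,1,-3,-4],[0,0,-1,-2],[0,0,0,2]]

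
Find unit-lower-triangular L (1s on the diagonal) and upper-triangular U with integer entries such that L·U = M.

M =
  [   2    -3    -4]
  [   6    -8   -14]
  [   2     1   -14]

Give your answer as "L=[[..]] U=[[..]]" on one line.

L=[[1,0,0],[3,1,0],[1,4,1]] U=[[2,-3,-4],[0,1,-2],[0,0,-2]]

  row1 -= 3·row0 → [0,1,-2]
  row2 -= 1·row0 → [0,4,-10]
  row2 -= 4·row1 → [0,0,-2]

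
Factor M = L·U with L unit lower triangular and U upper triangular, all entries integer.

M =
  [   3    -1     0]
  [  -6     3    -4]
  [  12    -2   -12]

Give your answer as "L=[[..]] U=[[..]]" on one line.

L=[[1,0,0],[-2,1,0],[4,2,1]] U=[[3,-1,0],[0,1,-4],[0,0,-4]]

  r1 -= -2·r0 → [0,1,-4]
  r2 -= 4·r0 → [0,2,-12]
  r2 -= 2·r1 → [0,0,-4]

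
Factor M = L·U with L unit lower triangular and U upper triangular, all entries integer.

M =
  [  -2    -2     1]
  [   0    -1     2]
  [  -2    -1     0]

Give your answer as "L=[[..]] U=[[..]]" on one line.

L=[[1,0,0],[0,1,0],[1,-1,1]] U=[[-2,-2,1],[0,-1,2],[0,0,1]]

  r1 -= 0·r0 → [0,-1,2]
  r2 -= 1·r0 → [0,1,-1]
  r2 -= -1·r1 → [0,0,1]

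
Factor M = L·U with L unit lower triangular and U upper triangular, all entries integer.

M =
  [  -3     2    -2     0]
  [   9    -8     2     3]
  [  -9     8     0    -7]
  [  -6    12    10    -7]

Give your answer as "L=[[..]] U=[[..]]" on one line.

L=[[1,0,0,0],[-3,1,0,0],[3,-1,1,0],[2,-4,-1,1]] U=[[-3,2,-2,0],[0,-2,-4,3],[0,0,2,-4],[0,0,0,1]]

  row1 -= -3·row0 → [0,-2,-4,3]
  row2 -= 3·row0 → [0,2,6,-7]
  row3 -= 2·row0 → [0,8,14,-7]
  row2 -= -1·row1 → [0,0,2,-4]
  row3 -= -4·row1 → [0,0,-2,5]
  row3 -= -1·row2 → [0,0,0,1]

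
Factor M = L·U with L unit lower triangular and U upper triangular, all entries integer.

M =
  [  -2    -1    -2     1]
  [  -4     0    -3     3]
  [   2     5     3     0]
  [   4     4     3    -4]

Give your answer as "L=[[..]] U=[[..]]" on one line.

  row1 -= 2·row0 → [0,2,1,1]
  row2 -= -1·row0 → [0,4,1,1]
  row3 -= -2·row0 → [0,2,-1,-2]
  row2 -= 2·row1 → [0,0,-1,-1]
  row3 -= 1·row1 → [0,0,-2,-3]
  row3 -= 2·row2 → [0,0,0,-1]

L=[[1,0,0,0],[2,1,0,0],[-1,2,1,0],[-2,1,2,1]] U=[[-2,-1,-2,1],[0,2,1,1],[0,0,-1,-1],[0,0,0,-1]]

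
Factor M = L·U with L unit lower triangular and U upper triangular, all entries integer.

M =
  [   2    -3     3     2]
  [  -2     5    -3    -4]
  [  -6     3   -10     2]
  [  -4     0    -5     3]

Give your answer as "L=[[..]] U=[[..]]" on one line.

  R1 -= -1·R0 → [0,2,0,-2]
  R2 -= -3·R0 → [0,-6,-1,8]
  R3 -= -2·R0 → [0,-6,1,7]
  R2 -= -3·R1 → [0,0,-1,2]
  R3 -= -3·R1 → [0,0,1,1]
  R3 -= -1·R2 → [0,0,0,3]

L=[[1,0,0,0],[-1,1,0,0],[-3,-3,1,0],[-2,-3,-1,1]] U=[[2,-3,3,2],[0,2,0,-2],[0,0,-1,2],[0,0,0,3]]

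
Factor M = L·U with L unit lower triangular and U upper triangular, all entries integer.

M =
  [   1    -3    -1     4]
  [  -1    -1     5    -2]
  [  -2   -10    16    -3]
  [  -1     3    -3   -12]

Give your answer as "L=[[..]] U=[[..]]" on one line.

  r1 -= -1·r0 → [0,-4,4,2]
  r2 -= -2·r0 → [0,-16,14,5]
  r3 -= -1·r0 → [0,0,-4,-8]
  r2 -= 4·r1 → [0,0,-2,-3]
  r3 -= 0·r1 → [0,0,-4,-8]
  r3 -= 2·r2 → [0,0,0,-2]

L=[[1,0,0,0],[-1,1,0,0],[-2,4,1,0],[-1,0,2,1]] U=[[1,-3,-1,4],[0,-4,4,2],[0,0,-2,-3],[0,0,0,-2]]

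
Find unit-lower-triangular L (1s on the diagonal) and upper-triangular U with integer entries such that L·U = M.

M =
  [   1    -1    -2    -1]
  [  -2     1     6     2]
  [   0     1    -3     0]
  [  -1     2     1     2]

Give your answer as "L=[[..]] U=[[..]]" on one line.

  R1 -= -2·R0 → [0,-1,2,0]
  R2 -= 0·R0 → [0,1,-3,0]
  R3 -= -1·R0 → [0,1,-1,1]
  R2 -= -1·R1 → [0,0,-1,0]
  R3 -= -1·R1 → [0,0,1,1]
  R3 -= -1·R2 → [0,0,0,1]

L=[[1,0,0,0],[-2,1,0,0],[0,-1,1,0],[-1,-1,-1,1]] U=[[1,-1,-2,-1],[0,-1,2,0],[0,0,-1,0],[0,0,0,1]]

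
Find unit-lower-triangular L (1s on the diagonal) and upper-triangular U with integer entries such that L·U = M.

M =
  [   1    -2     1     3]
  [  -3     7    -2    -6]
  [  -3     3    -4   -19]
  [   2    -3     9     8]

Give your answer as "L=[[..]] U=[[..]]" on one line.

L=[[1,0,0,0],[-3,1,0,0],[-3,-3,1,0],[2,1,3,1]] U=[[1,-2,1,3],[0,1,1,3],[0,0,2,-1],[0,0,0,2]]

  R1 -= -3·R0 → [0,1,1,3]
  R2 -= -3·R0 → [0,-3,-1,-10]
  R3 -= 2·R0 → [0,1,7,2]
  R2 -= -3·R1 → [0,0,2,-1]
  R3 -= 1·R1 → [0,0,6,-1]
  R3 -= 3·R2 → [0,0,0,2]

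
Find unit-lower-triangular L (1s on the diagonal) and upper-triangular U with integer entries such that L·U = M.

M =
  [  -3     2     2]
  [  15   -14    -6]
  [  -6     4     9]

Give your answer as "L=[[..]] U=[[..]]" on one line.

  row1 -= -5·row0 → [0,-4,4]
  row2 -= 2·row0 → [0,0,5]
  row2 -= 0·row1 → [0,0,5]

L=[[1,0,0],[-5,1,0],[2,0,1]] U=[[-3,2,2],[0,-4,4],[0,0,5]]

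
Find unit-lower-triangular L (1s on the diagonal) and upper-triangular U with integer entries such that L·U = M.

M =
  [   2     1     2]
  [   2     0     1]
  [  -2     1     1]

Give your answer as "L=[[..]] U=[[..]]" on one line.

L=[[1,0,0],[1,1,0],[-1,-2,1]] U=[[2,1,2],[0,-1,-1],[0,0,1]]

  R1 -= 1·R0 → [0,-1,-1]
  R2 -= -1·R0 → [0,2,3]
  R2 -= -2·R1 → [0,0,1]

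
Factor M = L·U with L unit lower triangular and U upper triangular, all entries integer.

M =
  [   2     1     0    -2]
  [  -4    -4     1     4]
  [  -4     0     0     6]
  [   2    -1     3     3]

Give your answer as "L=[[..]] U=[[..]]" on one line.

L=[[1,0,0,0],[-2,1,0,0],[-2,-1,1,0],[1,1,2,1]] U=[[2,1,0,-2],[0,-2,1,0],[0,0,1,2],[0,0,0,1]]

  R1 -= -2·R0 → [0,-2,1,0]
  R2 -= -2·R0 → [0,2,0,2]
  R3 -= 1·R0 → [0,-2,3,5]
  R2 -= -1·R1 → [0,0,1,2]
  R3 -= 1·R1 → [0,0,2,5]
  R3 -= 2·R2 → [0,0,0,1]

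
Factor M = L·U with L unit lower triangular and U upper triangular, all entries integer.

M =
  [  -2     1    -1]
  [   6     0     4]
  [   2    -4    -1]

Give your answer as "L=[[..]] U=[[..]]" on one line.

  R1 -= -3·R0 → [0,3,1]
  R2 -= -1·R0 → [0,-3,-2]
  R2 -= -1·R1 → [0,0,-1]

L=[[1,0,0],[-3,1,0],[-1,-1,1]] U=[[-2,1,-1],[0,3,1],[0,0,-1]]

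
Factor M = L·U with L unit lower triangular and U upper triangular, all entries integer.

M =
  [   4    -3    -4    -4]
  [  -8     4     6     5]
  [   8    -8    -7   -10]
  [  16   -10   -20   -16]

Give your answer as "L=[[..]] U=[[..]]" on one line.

  row1 -= -2·row0 → [0,-2,-2,-3]
  row2 -= 2·row0 → [0,-2,1,-2]
  row3 -= 4·row0 → [0,2,-4,0]
  row2 -= 1·row1 → [0,0,3,1]
  row3 -= -1·row1 → [0,0,-6,-3]
  row3 -= -2·row2 → [0,0,0,-1]

L=[[1,0,0,0],[-2,1,0,0],[2,1,1,0],[4,-1,-2,1]] U=[[4,-3,-4,-4],[0,-2,-2,-3],[0,0,3,1],[0,0,0,-1]]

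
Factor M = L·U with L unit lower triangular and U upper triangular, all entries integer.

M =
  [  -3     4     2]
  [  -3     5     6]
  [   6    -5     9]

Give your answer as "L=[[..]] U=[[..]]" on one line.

  row1 -= 1·row0 → [0,1,4]
  row2 -= -2·row0 → [0,3,13]
  row2 -= 3·row1 → [0,0,1]

L=[[1,0,0],[1,1,0],[-2,3,1]] U=[[-3,4,2],[0,1,4],[0,0,1]]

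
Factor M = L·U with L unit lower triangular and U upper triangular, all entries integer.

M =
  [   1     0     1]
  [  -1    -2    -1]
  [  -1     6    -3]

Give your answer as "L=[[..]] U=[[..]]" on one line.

L=[[1,0,0],[-1,1,0],[-1,-3,1]] U=[[1,0,1],[0,-2,0],[0,0,-2]]

  R1 -= -1·R0 → [0,-2,0]
  R2 -= -1·R0 → [0,6,-2]
  R2 -= -3·R1 → [0,0,-2]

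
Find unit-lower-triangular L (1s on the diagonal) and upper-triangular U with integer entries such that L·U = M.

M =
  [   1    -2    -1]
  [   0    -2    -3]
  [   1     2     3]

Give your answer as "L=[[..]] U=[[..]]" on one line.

  R1 -= 0·R0 → [0,-2,-3]
  R2 -= 1·R0 → [0,4,4]
  R2 -= -2·R1 → [0,0,-2]

L=[[1,0,0],[0,1,0],[1,-2,1]] U=[[1,-2,-1],[0,-2,-3],[0,0,-2]]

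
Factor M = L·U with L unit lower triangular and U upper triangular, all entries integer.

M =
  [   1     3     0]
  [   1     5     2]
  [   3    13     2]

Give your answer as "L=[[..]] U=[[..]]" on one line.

L=[[1,0,0],[1,1,0],[3,2,1]] U=[[1,3,0],[0,2,2],[0,0,-2]]

  r1 -= 1·r0 → [0,2,2]
  r2 -= 3·r0 → [0,4,2]
  r2 -= 2·r1 → [0,0,-2]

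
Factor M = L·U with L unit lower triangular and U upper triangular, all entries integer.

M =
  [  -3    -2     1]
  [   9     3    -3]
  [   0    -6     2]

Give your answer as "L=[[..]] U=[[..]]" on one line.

  r1 -= -3·r0 → [0,-3,0]
  r2 -= 0·r0 → [0,-6,2]
  r2 -= 2·r1 → [0,0,2]

L=[[1,0,0],[-3,1,0],[0,2,1]] U=[[-3,-2,1],[0,-3,0],[0,0,2]]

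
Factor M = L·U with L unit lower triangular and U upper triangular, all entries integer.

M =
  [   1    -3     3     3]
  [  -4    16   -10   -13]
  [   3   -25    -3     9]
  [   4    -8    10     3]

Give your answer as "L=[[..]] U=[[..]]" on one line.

L=[[1,0,0,0],[-4,1,0,0],[3,-4,1,0],[4,1,1,1]] U=[[1,-3,3,3],[0,4,2,-1],[0,0,-4,-4],[0,0,0,-4]]

  row1 -= -4·row0 → [0,4,2,-1]
  row2 -= 3·row0 → [0,-16,-12,0]
  row3 -= 4·row0 → [0,4,-2,-9]
  row2 -= -4·row1 → [0,0,-4,-4]
  row3 -= 1·row1 → [0,0,-4,-8]
  row3 -= 1·row2 → [0,0,0,-4]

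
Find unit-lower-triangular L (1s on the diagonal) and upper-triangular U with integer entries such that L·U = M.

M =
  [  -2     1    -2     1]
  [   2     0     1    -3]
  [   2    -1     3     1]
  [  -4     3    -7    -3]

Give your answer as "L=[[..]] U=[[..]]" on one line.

L=[[1,0,0,0],[-1,1,0,0],[-1,0,1,0],[2,1,-2,1]] U=[[-2,1,-2,1],[0,1,-1,-2],[0,0,1,2],[0,0,0,1]]

  r1 -= -1·r0 → [0,1,-1,-2]
  r2 -= -1·r0 → [0,0,1,2]
  r3 -= 2·r0 → [0,1,-3,-5]
  r2 -= 0·r1 → [0,0,1,2]
  r3 -= 1·r1 → [0,0,-2,-3]
  r3 -= -2·r2 → [0,0,0,1]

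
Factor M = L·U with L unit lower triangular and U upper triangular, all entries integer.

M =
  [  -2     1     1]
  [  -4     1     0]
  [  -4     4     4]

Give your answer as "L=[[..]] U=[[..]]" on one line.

  R1 -= 2·R0 → [0,-1,-2]
  R2 -= 2·R0 → [0,2,2]
  R2 -= -2·R1 → [0,0,-2]

L=[[1,0,0],[2,1,0],[2,-2,1]] U=[[-2,1,1],[0,-1,-2],[0,0,-2]]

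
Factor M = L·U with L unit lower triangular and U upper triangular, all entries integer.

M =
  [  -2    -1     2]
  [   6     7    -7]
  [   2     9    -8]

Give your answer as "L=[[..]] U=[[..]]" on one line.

  R1 -= -3·R0 → [0,4,-1]
  R2 -= -1·R0 → [0,8,-6]
  R2 -= 2·R1 → [0,0,-4]

L=[[1,0,0],[-3,1,0],[-1,2,1]] U=[[-2,-1,2],[0,4,-1],[0,0,-4]]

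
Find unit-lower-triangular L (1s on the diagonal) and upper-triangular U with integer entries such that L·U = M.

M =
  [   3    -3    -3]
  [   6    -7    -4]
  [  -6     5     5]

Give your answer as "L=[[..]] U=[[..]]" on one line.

L=[[1,0,0],[2,1,0],[-2,1,1]] U=[[3,-3,-3],[0,-1,2],[0,0,-3]]

  row1 -= 2·row0 → [0,-1,2]
  row2 -= -2·row0 → [0,-1,-1]
  row2 -= 1·row1 → [0,0,-3]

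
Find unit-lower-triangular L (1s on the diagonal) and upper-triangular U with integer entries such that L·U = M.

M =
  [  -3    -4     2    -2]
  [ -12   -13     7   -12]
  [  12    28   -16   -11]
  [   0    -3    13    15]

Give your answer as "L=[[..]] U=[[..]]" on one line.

  R1 -= 4·R0 → [0,3,-1,-4]
  R2 -= -4·R0 → [0,12,-8,-19]
  R3 -= 0·R0 → [0,-3,13,15]
  R2 -= 4·R1 → [0,0,-4,-3]
  R3 -= -1·R1 → [0,0,12,11]
  R3 -= -3·R2 → [0,0,0,2]

L=[[1,0,0,0],[4,1,0,0],[-4,4,1,0],[0,-1,-3,1]] U=[[-3,-4,2,-2],[0,3,-1,-4],[0,0,-4,-3],[0,0,0,2]]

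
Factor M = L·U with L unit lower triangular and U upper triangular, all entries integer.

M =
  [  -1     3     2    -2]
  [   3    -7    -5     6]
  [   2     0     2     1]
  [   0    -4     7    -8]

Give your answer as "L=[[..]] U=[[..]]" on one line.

L=[[1,0,0,0],[-3,1,0,0],[-2,3,1,0],[0,-2,3,1]] U=[[-1,3,2,-2],[0,2,1,0],[0,0,3,-3],[0,0,0,1]]

  R1 -= -3·R0 → [0,2,1,0]
  R2 -= -2·R0 → [0,6,6,-3]
  R3 -= 0·R0 → [0,-4,7,-8]
  R2 -= 3·R1 → [0,0,3,-3]
  R3 -= -2·R1 → [0,0,9,-8]
  R3 -= 3·R2 → [0,0,0,1]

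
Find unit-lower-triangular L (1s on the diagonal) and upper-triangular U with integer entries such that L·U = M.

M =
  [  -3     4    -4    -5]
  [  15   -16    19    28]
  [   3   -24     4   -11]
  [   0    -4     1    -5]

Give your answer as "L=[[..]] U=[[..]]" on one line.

  R1 -= -5·R0 → [0,4,-1,3]
  R2 -= -1·R0 → [0,-20,0,-16]
  R3 -= 0·R0 → [0,-4,1,-5]
  R2 -= -5·R1 → [0,0,-5,-1]
  R3 -= -1·R1 → [0,0,0,-2]
  R3 -= 0·R2 → [0,0,0,-2]

L=[[1,0,0,0],[-5,1,0,0],[-1,-5,1,0],[0,-1,0,1]] U=[[-3,4,-4,-5],[0,4,-1,3],[0,0,-5,-1],[0,0,0,-2]]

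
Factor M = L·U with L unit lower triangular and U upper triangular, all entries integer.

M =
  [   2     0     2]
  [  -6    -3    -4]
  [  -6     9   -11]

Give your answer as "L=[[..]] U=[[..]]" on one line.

  row1 -= -3·row0 → [0,-3,2]
  row2 -= -3·row0 → [0,9,-5]
  row2 -= -3·row1 → [0,0,1]

L=[[1,0,0],[-3,1,0],[-3,-3,1]] U=[[2,0,2],[0,-3,2],[0,0,1]]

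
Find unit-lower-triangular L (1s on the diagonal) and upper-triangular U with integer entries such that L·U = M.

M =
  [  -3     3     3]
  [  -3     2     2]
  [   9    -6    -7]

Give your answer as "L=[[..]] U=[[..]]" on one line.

  r1 -= 1·r0 → [0,-1,-1]
  r2 -= -3·r0 → [0,3,2]
  r2 -= -3·r1 → [0,0,-1]

L=[[1,0,0],[1,1,0],[-3,-3,1]] U=[[-3,3,3],[0,-1,-1],[0,0,-1]]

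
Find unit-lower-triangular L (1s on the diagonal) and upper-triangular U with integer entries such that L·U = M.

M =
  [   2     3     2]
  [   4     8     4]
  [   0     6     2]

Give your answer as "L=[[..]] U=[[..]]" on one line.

L=[[1,0,0],[2,1,0],[0,3,1]] U=[[2,3,2],[0,2,0],[0,0,2]]

  r1 -= 2·r0 → [0,2,0]
  r2 -= 0·r0 → [0,6,2]
  r2 -= 3·r1 → [0,0,2]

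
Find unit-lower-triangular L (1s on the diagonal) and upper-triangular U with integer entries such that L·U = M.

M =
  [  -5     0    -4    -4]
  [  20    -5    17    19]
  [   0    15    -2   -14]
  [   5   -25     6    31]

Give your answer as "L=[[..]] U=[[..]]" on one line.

  r1 -= -4·r0 → [0,-5,1,3]
  r2 -= 0·r0 → [0,15,-2,-14]
  r3 -= -1·r0 → [0,-25,2,27]
  r2 -= -3·r1 → [0,0,1,-5]
  r3 -= 5·r1 → [0,0,-3,12]
  r3 -= -3·r2 → [0,0,0,-3]

L=[[1,0,0,0],[-4,1,0,0],[0,-3,1,0],[-1,5,-3,1]] U=[[-5,0,-4,-4],[0,-5,1,3],[0,0,1,-5],[0,0,0,-3]]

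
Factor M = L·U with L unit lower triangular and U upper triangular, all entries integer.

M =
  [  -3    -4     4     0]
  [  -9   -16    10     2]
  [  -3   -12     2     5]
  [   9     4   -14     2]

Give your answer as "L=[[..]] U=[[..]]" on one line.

  r1 -= 3·r0 → [0,-4,-2,2]
  r2 -= 1·r0 → [0,-8,-2,5]
  r3 -= -3·r0 → [0,-8,-2,2]
  r2 -= 2·r1 → [0,0,2,1]
  r3 -= 2·r1 → [0,0,2,-2]
  r3 -= 1·r2 → [0,0,0,-3]

L=[[1,0,0,0],[3,1,0,0],[1,2,1,0],[-3,2,1,1]] U=[[-3,-4,4,0],[0,-4,-2,2],[0,0,2,1],[0,0,0,-3]]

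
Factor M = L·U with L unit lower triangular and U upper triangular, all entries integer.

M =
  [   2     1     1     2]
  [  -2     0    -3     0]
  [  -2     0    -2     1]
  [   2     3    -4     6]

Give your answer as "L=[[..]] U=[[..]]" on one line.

  row1 -= -1·row0 → [0,1,-2,2]
  row2 -= -1·row0 → [0,1,-1,3]
  row3 -= 1·row0 → [0,2,-5,4]
  row2 -= 1·row1 → [0,0,1,1]
  row3 -= 2·row1 → [0,0,-1,0]
  row3 -= -1·row2 → [0,0,0,1]

L=[[1,0,0,0],[-1,1,0,0],[-1,1,1,0],[1,2,-1,1]] U=[[2,1,1,2],[0,1,-2,2],[0,0,1,1],[0,0,0,1]]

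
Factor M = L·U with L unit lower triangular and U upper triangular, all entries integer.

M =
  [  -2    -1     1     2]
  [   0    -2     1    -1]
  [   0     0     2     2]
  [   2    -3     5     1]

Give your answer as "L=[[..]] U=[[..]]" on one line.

  r1 -= 0·r0 → [0,-2,1,-1]
  r2 -= 0·r0 → [0,0,2,2]
  r3 -= -1·r0 → [0,-4,6,3]
  r2 -= 0·r1 → [0,0,2,2]
  r3 -= 2·r1 → [0,0,4,5]
  r3 -= 2·r2 → [0,0,0,1]

L=[[1,0,0,0],[0,1,0,0],[0,0,1,0],[-1,2,2,1]] U=[[-2,-1,1,2],[0,-2,1,-1],[0,0,2,2],[0,0,0,1]]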